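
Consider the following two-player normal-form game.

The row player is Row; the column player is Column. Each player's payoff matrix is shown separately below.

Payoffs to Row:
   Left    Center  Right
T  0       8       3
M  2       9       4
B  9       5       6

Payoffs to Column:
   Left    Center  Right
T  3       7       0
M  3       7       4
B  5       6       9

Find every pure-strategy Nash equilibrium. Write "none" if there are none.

(T, Left): Row can switch to M (0 → 2). Not NE.
(T, Center): Row can switch to M (8 → 9). Not NE.
(T, Right): Row can switch to M (3 → 4). Not NE.
(M, Left): Row can switch to B (2 → 9). Not NE.
(M, Center): Row gets 9, best alternative 8; Column gets 7, best alternative 4. No profitable deviation — NE.
(M, Right): Row can switch to B (4 → 6). Not NE.
(B, Left): Column can switch to Center (5 → 6). Not NE.
(B, Right): Row gets 6, best alternative 4; Column gets 9, best alternative 6. No profitable deviation — NE.
(The remaining 1 profile has a profitable deviation by the same check.)

Pure-strategy Nash equilibria: (M, Center), (B, Right)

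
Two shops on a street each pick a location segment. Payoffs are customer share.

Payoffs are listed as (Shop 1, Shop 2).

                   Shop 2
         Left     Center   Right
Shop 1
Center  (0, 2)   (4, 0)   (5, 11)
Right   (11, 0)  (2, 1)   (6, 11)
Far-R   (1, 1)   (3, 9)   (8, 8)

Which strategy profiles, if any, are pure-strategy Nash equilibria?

This game has no pure Nash equilibrium.

Check each profile: it is a Nash equilibrium iff no player can strictly gain by switching unilaterally.
(Center, Left): Shop 1 can switch to Right (0 → 11). Not NE.
(Center, Center): Shop 2 can switch to Left (0 → 2). Not NE.
(Center, Right): Shop 1 can switch to Right (5 → 6). Not NE.
(Right, Left): Shop 2 can switch to Center (0 → 1). Not NE.
(Right, Center): Shop 1 can switch to Center (2 → 4). Not NE.
(Right, Right): Shop 1 can switch to Far-R (6 → 8). Not NE.
(Far-R, Left): Shop 1 can switch to Right (1 → 11). Not NE.
(Far-R, Center): Shop 1 can switch to Center (3 → 4). Not NE.
(Far-R, Right): Shop 2 can switch to Center (8 → 9). Not NE.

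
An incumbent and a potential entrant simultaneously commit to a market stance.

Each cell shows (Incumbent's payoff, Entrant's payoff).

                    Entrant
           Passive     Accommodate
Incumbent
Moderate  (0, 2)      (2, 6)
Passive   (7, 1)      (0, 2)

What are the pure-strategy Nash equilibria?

Pure NE: (Moderate, Accommodate)

Incumbent against Passive: payoffs 0, 7 → best response Passive.
Incumbent against Accommodate: payoffs 2, 0 → best response Moderate.
Entrant against Moderate: payoffs 2, 6 → best response Accommodate.
Entrant against Passive: payoffs 1, 2 → best response Accommodate.
Mutual best responses: (Moderate, Accommodate).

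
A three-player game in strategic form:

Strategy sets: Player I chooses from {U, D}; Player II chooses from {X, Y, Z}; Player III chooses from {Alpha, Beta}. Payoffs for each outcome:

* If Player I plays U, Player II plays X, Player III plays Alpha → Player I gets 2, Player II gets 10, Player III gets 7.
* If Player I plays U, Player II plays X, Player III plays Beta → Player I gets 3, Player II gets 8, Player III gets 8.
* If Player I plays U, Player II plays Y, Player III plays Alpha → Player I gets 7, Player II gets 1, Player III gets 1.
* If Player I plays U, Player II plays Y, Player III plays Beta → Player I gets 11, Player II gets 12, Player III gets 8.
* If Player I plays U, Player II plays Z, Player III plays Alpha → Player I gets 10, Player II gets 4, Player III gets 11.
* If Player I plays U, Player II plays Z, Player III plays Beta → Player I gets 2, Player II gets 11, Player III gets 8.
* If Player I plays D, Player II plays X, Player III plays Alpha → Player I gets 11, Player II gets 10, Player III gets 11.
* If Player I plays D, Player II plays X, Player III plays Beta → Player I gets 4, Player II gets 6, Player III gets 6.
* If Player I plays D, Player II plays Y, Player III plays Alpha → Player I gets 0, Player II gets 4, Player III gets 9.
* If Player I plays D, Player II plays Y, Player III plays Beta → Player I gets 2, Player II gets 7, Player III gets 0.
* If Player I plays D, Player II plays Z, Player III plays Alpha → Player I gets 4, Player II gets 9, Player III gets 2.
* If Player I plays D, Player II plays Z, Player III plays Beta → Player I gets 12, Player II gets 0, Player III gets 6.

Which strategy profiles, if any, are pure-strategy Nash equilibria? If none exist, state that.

(U, Y, Beta) and (D, X, Alpha)

(U, X, Alpha): Player I can switch to D (2 → 11). Not NE.
(U, X, Beta): Player I can switch to D (3 → 4). Not NE.
(U, Y, Alpha): Player II can switch to X (1 → 10). Not NE.
(U, Y, Beta): Player I gets 11, best alternative 2; Player II gets 12, best alternative 11; Player III gets 8, best alternative 1. No profitable deviation — NE.
(U, Z, Alpha): Player II can switch to X (4 → 10). Not NE.
(U, Z, Beta): Player I can switch to D (2 → 12). Not NE.
(D, X, Alpha): Player I gets 11, best alternative 2; Player II gets 10, best alternative 9; Player III gets 11, best alternative 6. No profitable deviation — NE.
(D, X, Beta): Player II can switch to Y (6 → 7). Not NE.
(D, Y, Alpha): Player I can switch to U (0 → 7). Not NE.
(D, Y, Beta): Player I can switch to U (2 → 11). Not NE.
(D, Z, Alpha): Player I can switch to U (4 → 10). Not NE.
(D, Z, Beta): Player II can switch to X (0 → 6). Not NE.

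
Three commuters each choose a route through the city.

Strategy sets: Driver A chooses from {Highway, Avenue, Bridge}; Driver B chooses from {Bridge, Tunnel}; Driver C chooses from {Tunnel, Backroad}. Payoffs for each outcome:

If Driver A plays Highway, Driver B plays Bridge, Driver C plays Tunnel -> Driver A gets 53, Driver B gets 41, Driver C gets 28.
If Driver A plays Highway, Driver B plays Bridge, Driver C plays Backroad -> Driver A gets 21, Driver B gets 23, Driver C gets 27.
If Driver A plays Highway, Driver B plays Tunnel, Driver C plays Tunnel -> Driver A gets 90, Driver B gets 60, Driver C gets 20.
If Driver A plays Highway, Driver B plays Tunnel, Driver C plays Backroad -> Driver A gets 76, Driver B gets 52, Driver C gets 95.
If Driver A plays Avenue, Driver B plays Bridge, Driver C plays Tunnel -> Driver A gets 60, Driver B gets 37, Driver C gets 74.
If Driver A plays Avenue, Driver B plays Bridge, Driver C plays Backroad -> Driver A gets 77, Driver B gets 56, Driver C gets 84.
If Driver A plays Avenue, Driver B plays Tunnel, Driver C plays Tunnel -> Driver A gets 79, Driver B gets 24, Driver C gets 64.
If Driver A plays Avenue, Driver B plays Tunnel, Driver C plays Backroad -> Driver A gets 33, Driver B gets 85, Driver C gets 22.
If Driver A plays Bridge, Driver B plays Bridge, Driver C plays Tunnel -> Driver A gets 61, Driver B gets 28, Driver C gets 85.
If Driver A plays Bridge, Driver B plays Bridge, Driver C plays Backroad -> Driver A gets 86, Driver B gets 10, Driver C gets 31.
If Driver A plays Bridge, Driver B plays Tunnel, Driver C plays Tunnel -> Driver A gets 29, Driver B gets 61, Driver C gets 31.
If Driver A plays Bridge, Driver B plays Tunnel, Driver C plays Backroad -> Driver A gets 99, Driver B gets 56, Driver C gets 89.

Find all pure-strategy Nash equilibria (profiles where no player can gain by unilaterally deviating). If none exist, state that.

Driver A against (Bridge, Tunnel): payoffs 53, 60, 61 → best response Bridge.
Driver A against (Bridge, Backroad): payoffs 21, 77, 86 → best response Bridge.
Driver A against (Tunnel, Tunnel): payoffs 90, 79, 29 → best response Highway.
Driver A against (Tunnel, Backroad): payoffs 76, 33, 99 → best response Bridge.
Driver B against (Highway, Tunnel): payoffs 41, 60 → best response Tunnel.
Driver B against (Highway, Backroad): payoffs 23, 52 → best response Tunnel.
Driver B against (Avenue, Tunnel): payoffs 37, 24 → best response Bridge.
Driver B against (Avenue, Backroad): payoffs 56, 85 → best response Tunnel.
Driver B against (Bridge, Tunnel): payoffs 28, 61 → best response Tunnel.
Driver B against (Bridge, Backroad): payoffs 10, 56 → best response Tunnel.
Driver C against (Highway, Bridge): payoffs 28, 27 → best response Tunnel.
Driver C against (Highway, Tunnel): payoffs 20, 95 → best response Backroad.
Driver C against (Avenue, Bridge): payoffs 74, 84 → best response Backroad.
Driver C against (Avenue, Tunnel): payoffs 64, 22 → best response Tunnel.
Driver C against (Bridge, Bridge): payoffs 85, 31 → best response Tunnel.
Driver C against (Bridge, Tunnel): payoffs 31, 89 → best response Backroad.
Mutual best responses: (Bridge, Tunnel, Backroad).

The unique pure-strategy Nash equilibrium is (Bridge, Tunnel, Backroad).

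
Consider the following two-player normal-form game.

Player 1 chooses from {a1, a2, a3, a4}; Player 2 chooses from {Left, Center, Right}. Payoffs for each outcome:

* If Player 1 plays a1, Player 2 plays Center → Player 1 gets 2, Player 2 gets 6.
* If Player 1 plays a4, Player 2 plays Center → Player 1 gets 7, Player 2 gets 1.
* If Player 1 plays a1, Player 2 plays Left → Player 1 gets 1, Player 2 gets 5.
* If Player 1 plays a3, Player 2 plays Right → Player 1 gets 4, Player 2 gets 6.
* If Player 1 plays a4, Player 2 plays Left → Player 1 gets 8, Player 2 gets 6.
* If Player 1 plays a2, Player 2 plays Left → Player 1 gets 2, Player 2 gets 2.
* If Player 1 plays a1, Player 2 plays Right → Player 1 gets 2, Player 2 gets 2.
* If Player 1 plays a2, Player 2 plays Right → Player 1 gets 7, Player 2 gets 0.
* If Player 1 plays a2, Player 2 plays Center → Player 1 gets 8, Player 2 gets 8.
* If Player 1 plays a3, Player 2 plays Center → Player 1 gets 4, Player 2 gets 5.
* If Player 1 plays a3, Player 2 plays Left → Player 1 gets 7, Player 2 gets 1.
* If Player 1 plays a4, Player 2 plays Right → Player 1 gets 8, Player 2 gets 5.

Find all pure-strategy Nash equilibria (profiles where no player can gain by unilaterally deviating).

(a1, Left): Player 1 can switch to a2 (1 → 2). Not NE.
(a1, Center): Player 1 can switch to a2 (2 → 8). Not NE.
(a1, Right): Player 1 can switch to a2 (2 → 7). Not NE.
(a2, Left): Player 1 can switch to a3 (2 → 7). Not NE.
(a2, Center): Player 1 gets 8, best alternative 7; Player 2 gets 8, best alternative 2. No profitable deviation — NE.
(a2, Right): Player 1 can switch to a4 (7 → 8). Not NE.
(a3, Left): Player 1 can switch to a4 (7 → 8). Not NE.
(a3, Center): Player 1 can switch to a2 (4 → 8). Not NE.
(a3, Right): Player 1 can switch to a2 (4 → 7). Not NE.
(a4, Left): Player 1 gets 8, best alternative 7; Player 2 gets 6, best alternative 5. No profitable deviation — NE.
(The remaining 2 profiles each have a profitable deviation by the same check.)

The pure Nash equilibria are (a2, Center); (a4, Left).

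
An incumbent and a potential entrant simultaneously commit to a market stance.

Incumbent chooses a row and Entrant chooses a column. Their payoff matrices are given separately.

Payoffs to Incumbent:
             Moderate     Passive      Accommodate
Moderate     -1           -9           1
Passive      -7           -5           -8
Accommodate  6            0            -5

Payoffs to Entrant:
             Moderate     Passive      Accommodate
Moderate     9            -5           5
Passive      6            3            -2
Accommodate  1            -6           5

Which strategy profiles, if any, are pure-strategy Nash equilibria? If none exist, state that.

No pure-strategy Nash equilibrium.

Incumbent against Moderate: payoffs -1, -7, 6 → best response Accommodate.
Incumbent against Passive: payoffs -9, -5, 0 → best response Accommodate.
Incumbent against Accommodate: payoffs 1, -8, -5 → best response Moderate.
Entrant against Moderate: payoffs 9, -5, 5 → best response Moderate.
Entrant against Passive: payoffs 6, 3, -2 → best response Moderate.
Entrant against Accommodate: payoffs 1, -6, 5 → best response Accommodate.
No profile is a mutual best response for all players.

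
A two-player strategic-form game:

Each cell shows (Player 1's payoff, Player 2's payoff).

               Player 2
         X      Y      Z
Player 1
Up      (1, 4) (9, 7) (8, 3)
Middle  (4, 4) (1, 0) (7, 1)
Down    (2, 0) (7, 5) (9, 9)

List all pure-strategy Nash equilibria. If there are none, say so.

Player 1 against X: payoffs 1, 4, 2 → best response Middle.
Player 1 against Y: payoffs 9, 1, 7 → best response Up.
Player 1 against Z: payoffs 8, 7, 9 → best response Down.
Player 2 against Up: payoffs 4, 7, 3 → best response Y.
Player 2 against Middle: payoffs 4, 0, 1 → best response X.
Player 2 against Down: payoffs 0, 5, 9 → best response Z.
Mutual best responses: (Up, Y); (Middle, X); (Down, Z).

The pure Nash equilibria are (Up, Y) and (Middle, X) and (Down, Z).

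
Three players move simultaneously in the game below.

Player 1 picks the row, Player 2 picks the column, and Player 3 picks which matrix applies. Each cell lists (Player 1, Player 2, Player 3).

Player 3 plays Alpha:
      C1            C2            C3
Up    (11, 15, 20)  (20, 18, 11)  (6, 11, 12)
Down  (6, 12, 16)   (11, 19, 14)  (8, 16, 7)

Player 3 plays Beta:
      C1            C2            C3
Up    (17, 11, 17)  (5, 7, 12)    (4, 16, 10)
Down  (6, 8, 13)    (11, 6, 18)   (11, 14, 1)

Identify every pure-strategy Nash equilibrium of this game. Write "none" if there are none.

Player 1 against (C1, Alpha): payoffs 11, 6 → best response Up.
Player 1 against (C1, Beta): payoffs 17, 6 → best response Up.
Player 1 against (C2, Alpha): payoffs 20, 11 → best response Up.
Player 1 against (C2, Beta): payoffs 5, 11 → best response Down.
Player 1 against (C3, Alpha): payoffs 6, 8 → best response Down.
Player 1 against (C3, Beta): payoffs 4, 11 → best response Down.
Player 2 against (Up, Alpha): payoffs 15, 18, 11 → best response C2.
Player 2 against (Up, Beta): payoffs 11, 7, 16 → best response C3.
Player 2 against (Down, Alpha): payoffs 12, 19, 16 → best response C2.
Player 2 against (Down, Beta): payoffs 8, 6, 14 → best response C3.
Player 3 against (Up, C1): payoffs 20, 17 → best response Alpha.
Player 3 against (Up, C2): payoffs 11, 12 → best response Beta.
Player 3 against (Up, C3): payoffs 12, 10 → best response Alpha.
Player 3 against (Down, C1): payoffs 16, 13 → best response Alpha.
Player 3 against (Down, C2): payoffs 14, 18 → best response Beta.
Player 3 against (Down, C3): payoffs 7, 1 → best response Alpha.
No profile is a mutual best response for all players.

No pure-strategy Nash equilibrium.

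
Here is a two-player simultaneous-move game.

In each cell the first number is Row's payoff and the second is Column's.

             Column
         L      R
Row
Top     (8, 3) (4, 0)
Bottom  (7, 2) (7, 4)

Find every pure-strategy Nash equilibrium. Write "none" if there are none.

Pure-strategy Nash equilibria: (Top, L), (Bottom, R)

Row against L: payoffs 8, 7 → best response Top.
Row against R: payoffs 4, 7 → best response Bottom.
Column against Top: payoffs 3, 0 → best response L.
Column against Bottom: payoffs 2, 4 → best response R.
Mutual best responses: (Top, L); (Bottom, R).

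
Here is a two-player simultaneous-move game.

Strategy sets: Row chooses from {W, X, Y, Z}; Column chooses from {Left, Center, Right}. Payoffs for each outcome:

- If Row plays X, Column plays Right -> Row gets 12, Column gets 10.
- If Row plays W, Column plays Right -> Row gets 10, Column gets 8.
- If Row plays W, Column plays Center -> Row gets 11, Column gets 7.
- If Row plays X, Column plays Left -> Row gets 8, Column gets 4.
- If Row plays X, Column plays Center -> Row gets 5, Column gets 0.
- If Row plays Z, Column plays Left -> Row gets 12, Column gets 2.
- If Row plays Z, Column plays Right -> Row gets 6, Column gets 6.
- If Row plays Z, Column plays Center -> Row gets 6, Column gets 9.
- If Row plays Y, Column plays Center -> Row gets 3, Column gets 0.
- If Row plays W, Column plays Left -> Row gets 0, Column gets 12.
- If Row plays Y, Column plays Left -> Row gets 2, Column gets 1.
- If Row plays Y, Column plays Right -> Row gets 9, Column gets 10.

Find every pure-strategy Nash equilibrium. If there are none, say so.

The unique pure-strategy Nash equilibrium is (X, Right).

Row against Left: payoffs 0, 8, 2, 12 → best response Z.
Row against Center: payoffs 11, 5, 3, 6 → best response W.
Row against Right: payoffs 10, 12, 9, 6 → best response X.
Column against W: payoffs 12, 7, 8 → best response Left.
Column against X: payoffs 4, 0, 10 → best response Right.
Column against Y: payoffs 1, 0, 10 → best response Right.
Column against Z: payoffs 2, 9, 6 → best response Center.
Mutual best responses: (X, Right).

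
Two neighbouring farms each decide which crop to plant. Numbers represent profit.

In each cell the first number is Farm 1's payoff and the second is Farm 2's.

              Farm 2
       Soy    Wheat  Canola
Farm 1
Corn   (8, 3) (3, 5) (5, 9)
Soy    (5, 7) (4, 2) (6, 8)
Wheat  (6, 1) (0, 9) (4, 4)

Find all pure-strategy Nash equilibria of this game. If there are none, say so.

(Soy, Canola)

For each player, find the best response to each opponent profile; mutual best responses are the pure NE.
Farm 1 against Soy: payoffs 8, 5, 6 → best response Corn.
Farm 1 against Wheat: payoffs 3, 4, 0 → best response Soy.
Farm 1 against Canola: payoffs 5, 6, 4 → best response Soy.
Farm 2 against Corn: payoffs 3, 5, 9 → best response Canola.
Farm 2 against Soy: payoffs 7, 2, 8 → best response Canola.
Farm 2 against Wheat: payoffs 1, 9, 4 → best response Wheat.
Mutual best responses: (Soy, Canola).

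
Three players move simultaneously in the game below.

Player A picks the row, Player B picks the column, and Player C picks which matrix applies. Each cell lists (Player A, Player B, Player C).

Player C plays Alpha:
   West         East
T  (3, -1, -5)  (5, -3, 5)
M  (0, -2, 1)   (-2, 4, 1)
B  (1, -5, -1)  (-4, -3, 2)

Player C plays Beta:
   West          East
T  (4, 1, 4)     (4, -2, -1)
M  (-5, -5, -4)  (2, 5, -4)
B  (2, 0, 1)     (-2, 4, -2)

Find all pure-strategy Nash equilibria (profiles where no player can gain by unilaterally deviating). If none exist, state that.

The unique pure-strategy Nash equilibrium is (T, West, Beta).

(T, West, Alpha): Player C can switch to Beta (-5 → 4). Not NE.
(T, West, Beta): Player A gets 4, best alternative 2; Player B gets 1, best alternative -2; Player C gets 4, best alternative -5. No profitable deviation — NE.
(T, East, Alpha): Player B can switch to West (-3 → -1). Not NE.
(T, East, Beta): Player B can switch to West (-2 → 1). Not NE.
(M, West, Alpha): Player A can switch to T (0 → 3). Not NE.
(M, West, Beta): Player A can switch to T (-5 → 4). Not NE.
(M, East, Alpha): Player A can switch to T (-2 → 5). Not NE.
(M, East, Beta): Player A can switch to T (2 → 4). Not NE.
(B, West, Alpha): Player A can switch to T (1 → 3). Not NE.
(B, West, Beta): Player A can switch to T (2 → 4). Not NE.
(B, East, Alpha): Player A can switch to T (-4 → 5). Not NE.
(B, East, Beta): Player A can switch to T (-2 → 4). Not NE.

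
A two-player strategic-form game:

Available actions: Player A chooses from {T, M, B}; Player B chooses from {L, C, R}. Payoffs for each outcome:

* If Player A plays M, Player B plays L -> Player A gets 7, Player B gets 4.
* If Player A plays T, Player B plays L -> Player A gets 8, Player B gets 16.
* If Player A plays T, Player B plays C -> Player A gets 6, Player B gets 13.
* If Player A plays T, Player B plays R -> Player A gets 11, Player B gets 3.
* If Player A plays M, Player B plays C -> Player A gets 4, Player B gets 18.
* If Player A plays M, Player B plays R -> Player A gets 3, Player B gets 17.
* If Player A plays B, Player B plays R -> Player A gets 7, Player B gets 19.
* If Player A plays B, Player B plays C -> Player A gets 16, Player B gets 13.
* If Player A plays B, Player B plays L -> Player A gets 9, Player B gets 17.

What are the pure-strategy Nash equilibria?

This game has no pure Nash equilibrium.

(T, L): Player A can switch to B (8 → 9). Not NE.
(T, C): Player A can switch to B (6 → 16). Not NE.
(T, R): Player B can switch to L (3 → 16). Not NE.
(M, L): Player A can switch to T (7 → 8). Not NE.
(M, C): Player A can switch to T (4 → 6). Not NE.
(M, R): Player A can switch to T (3 → 11). Not NE.
(B, L): Player B can switch to R (17 → 19). Not NE.
(B, C): Player B can switch to L (13 → 17). Not NE.
(B, R): Player A can switch to T (7 → 11). Not NE.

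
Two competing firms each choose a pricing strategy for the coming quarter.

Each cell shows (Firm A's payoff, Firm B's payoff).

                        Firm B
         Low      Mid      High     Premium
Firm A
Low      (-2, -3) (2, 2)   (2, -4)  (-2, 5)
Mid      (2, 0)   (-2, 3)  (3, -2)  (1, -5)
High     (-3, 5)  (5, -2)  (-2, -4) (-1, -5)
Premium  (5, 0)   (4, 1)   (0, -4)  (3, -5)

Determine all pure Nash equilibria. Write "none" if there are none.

No pure-strategy Nash equilibrium.

Check each profile: it is a Nash equilibrium iff no player can strictly gain by switching unilaterally.
(Low, Low): Firm A can switch to Mid (-2 → 2). Not NE.
(Low, Mid): Firm A can switch to High (2 → 5). Not NE.
(Low, High): Firm A can switch to Mid (2 → 3). Not NE.
(Low, Premium): Firm A can switch to Mid (-2 → 1). Not NE.
(Mid, Low): Firm A can switch to Premium (2 → 5). Not NE.
(Mid, Mid): Firm A can switch to Low (-2 → 2). Not NE.
(The remaining 10 profiles each have a profitable deviation by the same check.)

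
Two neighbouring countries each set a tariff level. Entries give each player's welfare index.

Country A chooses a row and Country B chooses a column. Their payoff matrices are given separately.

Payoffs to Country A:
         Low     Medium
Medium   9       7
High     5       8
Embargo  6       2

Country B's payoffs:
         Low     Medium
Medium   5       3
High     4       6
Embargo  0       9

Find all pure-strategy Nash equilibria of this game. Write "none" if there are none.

Pure-strategy Nash equilibria: (Medium, Low); (High, Medium)

(Medium, Low): Country A gets 9, best alternative 6; Country B gets 5, best alternative 3. No profitable deviation — NE.
(Medium, Medium): Country A can switch to High (7 → 8). Not NE.
(High, Low): Country A can switch to Medium (5 → 9). Not NE.
(High, Medium): Country A gets 8, best alternative 7; Country B gets 6, best alternative 4. No profitable deviation — NE.
(Embargo, Low): Country A can switch to Medium (6 → 9). Not NE.
(Embargo, Medium): Country A can switch to Medium (2 → 7). Not NE.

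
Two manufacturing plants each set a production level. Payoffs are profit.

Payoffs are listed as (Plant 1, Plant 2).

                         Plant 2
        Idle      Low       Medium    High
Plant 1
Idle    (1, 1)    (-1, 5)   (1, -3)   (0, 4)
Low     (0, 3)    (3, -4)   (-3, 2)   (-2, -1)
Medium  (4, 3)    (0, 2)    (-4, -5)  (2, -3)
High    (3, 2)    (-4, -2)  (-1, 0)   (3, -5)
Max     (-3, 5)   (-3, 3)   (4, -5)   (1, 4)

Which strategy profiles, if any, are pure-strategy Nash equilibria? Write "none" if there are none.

Pure NE: (Medium, Idle)

(Idle, Idle): Plant 1 can switch to Medium (1 → 4). Not NE.
(Idle, Low): Plant 1 can switch to Low (-1 → 3). Not NE.
(Idle, Medium): Plant 1 can switch to Max (1 → 4). Not NE.
(Idle, High): Plant 1 can switch to Medium (0 → 2). Not NE.
(Low, Idle): Plant 1 can switch to Idle (0 → 1). Not NE.
(Low, Low): Plant 2 can switch to Idle (-4 → 3). Not NE.
(Low, Medium): Plant 1 can switch to Idle (-3 → 1). Not NE.
(Low, High): Plant 1 can switch to Idle (-2 → 0). Not NE.
(Medium, Idle): Plant 1 gets 4, best alternative 3; Plant 2 gets 3, best alternative 2. No profitable deviation — NE.
(The remaining 11 profiles each have a profitable deviation by the same check.)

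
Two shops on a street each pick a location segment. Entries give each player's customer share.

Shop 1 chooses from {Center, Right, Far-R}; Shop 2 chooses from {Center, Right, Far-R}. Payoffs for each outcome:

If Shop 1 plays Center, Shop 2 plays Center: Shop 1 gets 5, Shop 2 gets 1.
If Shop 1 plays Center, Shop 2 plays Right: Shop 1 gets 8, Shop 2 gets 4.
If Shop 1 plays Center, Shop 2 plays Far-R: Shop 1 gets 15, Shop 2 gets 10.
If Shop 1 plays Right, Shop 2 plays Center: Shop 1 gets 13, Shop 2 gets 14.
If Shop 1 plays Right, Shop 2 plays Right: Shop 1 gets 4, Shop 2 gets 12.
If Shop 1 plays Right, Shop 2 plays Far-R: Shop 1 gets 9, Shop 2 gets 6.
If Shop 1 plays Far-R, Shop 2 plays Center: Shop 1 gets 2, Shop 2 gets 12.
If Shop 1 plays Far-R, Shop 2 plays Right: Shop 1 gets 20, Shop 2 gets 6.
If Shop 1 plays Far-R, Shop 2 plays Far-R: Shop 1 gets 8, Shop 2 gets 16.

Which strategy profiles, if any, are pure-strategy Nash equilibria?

Shop 1 against Center: payoffs 5, 13, 2 → best response Right.
Shop 1 against Right: payoffs 8, 4, 20 → best response Far-R.
Shop 1 against Far-R: payoffs 15, 9, 8 → best response Center.
Shop 2 against Center: payoffs 1, 4, 10 → best response Far-R.
Shop 2 against Right: payoffs 14, 12, 6 → best response Center.
Shop 2 against Far-R: payoffs 12, 6, 16 → best response Far-R.
Mutual best responses: (Center, Far-R); (Right, Center).

(Center, Far-R); (Right, Center)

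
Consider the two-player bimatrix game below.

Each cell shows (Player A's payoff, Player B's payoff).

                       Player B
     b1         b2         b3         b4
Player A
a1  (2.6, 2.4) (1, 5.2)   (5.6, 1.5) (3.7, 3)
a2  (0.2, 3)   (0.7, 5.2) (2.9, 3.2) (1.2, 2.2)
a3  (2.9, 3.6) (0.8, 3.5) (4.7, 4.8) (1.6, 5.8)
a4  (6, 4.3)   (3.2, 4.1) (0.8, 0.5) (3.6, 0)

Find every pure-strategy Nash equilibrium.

(a1, b1): Player A can switch to a3 (2.6 → 2.9). Not NE.
(a1, b2): Player A can switch to a4 (1 → 3.2). Not NE.
(a1, b3): Player B can switch to b1 (1.5 → 2.4). Not NE.
(a1, b4): Player B can switch to b2 (3 → 5.2). Not NE.
(a2, b1): Player A can switch to a1 (0.2 → 2.6). Not NE.
(a2, b2): Player A can switch to a1 (0.7 → 1). Not NE.
(a4, b1): Player A gets 6, best alternative 2.9; Player B gets 4.3, best alternative 4.1. No profitable deviation — NE.
(The remaining 9 profiles each have a profitable deviation by the same check.)

The unique pure-strategy Nash equilibrium is (a4, b1).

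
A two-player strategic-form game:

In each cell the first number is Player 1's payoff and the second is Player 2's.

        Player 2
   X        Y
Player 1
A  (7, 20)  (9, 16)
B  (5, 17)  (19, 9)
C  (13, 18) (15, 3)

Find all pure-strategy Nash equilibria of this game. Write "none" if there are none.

The unique pure-strategy Nash equilibrium is (C, X).

Player 1 against X: payoffs 7, 5, 13 → best response C.
Player 1 against Y: payoffs 9, 19, 15 → best response B.
Player 2 against A: payoffs 20, 16 → best response X.
Player 2 against B: payoffs 17, 9 → best response X.
Player 2 against C: payoffs 18, 3 → best response X.
Mutual best responses: (C, X).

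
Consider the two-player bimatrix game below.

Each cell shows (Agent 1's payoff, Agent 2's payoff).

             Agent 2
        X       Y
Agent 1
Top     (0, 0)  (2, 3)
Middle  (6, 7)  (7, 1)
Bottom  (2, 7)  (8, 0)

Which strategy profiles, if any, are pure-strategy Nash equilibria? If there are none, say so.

Mark each player's best response to every combination of opponents' strategies; a profile where every player is best-responding is a pure Nash equilibrium.
Agent 1 against X: payoffs 0, 6, 2 → best response Middle.
Agent 1 against Y: payoffs 2, 7, 8 → best response Bottom.
Agent 2 against Top: payoffs 0, 3 → best response Y.
Agent 2 against Middle: payoffs 7, 1 → best response X.
Agent 2 against Bottom: payoffs 7, 0 → best response X.
Mutual best responses: (Middle, X).

The unique pure-strategy Nash equilibrium is (Middle, X).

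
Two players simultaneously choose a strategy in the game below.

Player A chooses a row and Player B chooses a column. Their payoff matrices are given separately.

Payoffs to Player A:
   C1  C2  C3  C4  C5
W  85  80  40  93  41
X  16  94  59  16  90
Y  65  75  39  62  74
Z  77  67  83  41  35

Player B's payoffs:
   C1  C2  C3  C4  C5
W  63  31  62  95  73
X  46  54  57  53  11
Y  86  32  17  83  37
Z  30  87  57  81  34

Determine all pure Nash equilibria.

For each player, find the best response to each opponent profile; mutual best responses are the pure NE.
Player A against C1: payoffs 85, 16, 65, 77 → best response W.
Player A against C2: payoffs 80, 94, 75, 67 → best response X.
Player A against C3: payoffs 40, 59, 39, 83 → best response Z.
Player A against C4: payoffs 93, 16, 62, 41 → best response W.
Player A against C5: payoffs 41, 90, 74, 35 → best response X.
Player B against W: payoffs 63, 31, 62, 95, 73 → best response C4.
Player B against X: payoffs 46, 54, 57, 53, 11 → best response C3.
Player B against Y: payoffs 86, 32, 17, 83, 37 → best response C1.
Player B against Z: payoffs 30, 87, 57, 81, 34 → best response C2.
Mutual best responses: (W, C4).

Pure NE: (W, C4)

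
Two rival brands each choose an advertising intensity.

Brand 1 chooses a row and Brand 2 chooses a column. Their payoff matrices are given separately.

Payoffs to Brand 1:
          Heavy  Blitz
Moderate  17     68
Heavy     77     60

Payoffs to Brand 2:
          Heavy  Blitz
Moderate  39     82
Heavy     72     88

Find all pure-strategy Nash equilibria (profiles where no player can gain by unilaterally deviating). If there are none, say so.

Brand 1 against Heavy: payoffs 17, 77 → best response Heavy.
Brand 1 against Blitz: payoffs 68, 60 → best response Moderate.
Brand 2 against Moderate: payoffs 39, 82 → best response Blitz.
Brand 2 against Heavy: payoffs 72, 88 → best response Blitz.
Mutual best responses: (Moderate, Blitz).

The unique pure-strategy Nash equilibrium is (Moderate, Blitz).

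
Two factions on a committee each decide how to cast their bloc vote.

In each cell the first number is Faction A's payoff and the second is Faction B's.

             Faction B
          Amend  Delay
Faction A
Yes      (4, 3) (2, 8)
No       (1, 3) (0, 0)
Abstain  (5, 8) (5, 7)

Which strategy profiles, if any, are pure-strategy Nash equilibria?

Pure NE: (Abstain, Amend)

Faction A against Amend: payoffs 4, 1, 5 → best response Abstain.
Faction A against Delay: payoffs 2, 0, 5 → best response Abstain.
Faction B against Yes: payoffs 3, 8 → best response Delay.
Faction B against No: payoffs 3, 0 → best response Amend.
Faction B against Abstain: payoffs 8, 7 → best response Amend.
Mutual best responses: (Abstain, Amend).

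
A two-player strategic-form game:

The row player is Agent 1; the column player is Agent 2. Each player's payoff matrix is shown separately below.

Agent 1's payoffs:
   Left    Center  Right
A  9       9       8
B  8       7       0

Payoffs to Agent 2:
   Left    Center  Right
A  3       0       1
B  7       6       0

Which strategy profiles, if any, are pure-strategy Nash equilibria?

Pure NE: (A, Left)

(A, Left): Agent 1 gets 9, best alternative 8; Agent 2 gets 3, best alternative 1. No profitable deviation — NE.
(A, Center): Agent 2 can switch to Left (0 → 3). Not NE.
(A, Right): Agent 2 can switch to Left (1 → 3). Not NE.
(B, Left): Agent 1 can switch to A (8 → 9). Not NE.
(B, Center): Agent 1 can switch to A (7 → 9). Not NE.
(B, Right): Agent 1 can switch to A (0 → 8). Not NE.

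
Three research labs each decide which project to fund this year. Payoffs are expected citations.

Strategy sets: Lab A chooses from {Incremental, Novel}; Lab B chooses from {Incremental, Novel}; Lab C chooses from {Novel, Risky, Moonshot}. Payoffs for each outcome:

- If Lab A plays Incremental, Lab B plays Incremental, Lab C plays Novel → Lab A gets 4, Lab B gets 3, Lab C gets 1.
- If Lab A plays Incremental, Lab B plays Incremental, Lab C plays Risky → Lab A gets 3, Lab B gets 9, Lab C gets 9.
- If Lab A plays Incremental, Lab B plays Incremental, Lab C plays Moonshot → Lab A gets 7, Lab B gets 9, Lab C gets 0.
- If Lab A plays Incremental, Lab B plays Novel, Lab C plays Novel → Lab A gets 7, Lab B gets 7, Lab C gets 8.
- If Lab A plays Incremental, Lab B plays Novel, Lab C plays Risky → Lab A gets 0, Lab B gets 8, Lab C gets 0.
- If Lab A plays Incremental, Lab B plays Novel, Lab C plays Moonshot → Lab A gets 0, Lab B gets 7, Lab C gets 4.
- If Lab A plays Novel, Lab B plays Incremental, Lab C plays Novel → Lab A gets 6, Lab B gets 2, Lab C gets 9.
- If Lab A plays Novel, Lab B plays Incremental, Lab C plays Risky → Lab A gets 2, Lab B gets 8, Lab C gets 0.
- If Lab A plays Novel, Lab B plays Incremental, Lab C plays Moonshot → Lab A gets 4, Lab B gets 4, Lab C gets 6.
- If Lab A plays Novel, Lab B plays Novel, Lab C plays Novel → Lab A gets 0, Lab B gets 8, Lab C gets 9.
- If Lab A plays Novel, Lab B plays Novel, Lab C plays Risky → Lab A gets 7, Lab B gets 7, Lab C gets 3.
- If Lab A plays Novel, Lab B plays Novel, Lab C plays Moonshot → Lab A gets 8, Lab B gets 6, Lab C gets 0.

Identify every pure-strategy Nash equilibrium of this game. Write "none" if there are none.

Lab A against (Incremental, Novel): payoffs 4, 6 → best response Novel.
Lab A against (Incremental, Risky): payoffs 3, 2 → best response Incremental.
Lab A against (Incremental, Moonshot): payoffs 7, 4 → best response Incremental.
Lab A against (Novel, Novel): payoffs 7, 0 → best response Incremental.
Lab A against (Novel, Risky): payoffs 0, 7 → best response Novel.
Lab A against (Novel, Moonshot): payoffs 0, 8 → best response Novel.
Lab B against (Incremental, Novel): payoffs 3, 7 → best response Novel.
Lab B against (Incremental, Risky): payoffs 9, 8 → best response Incremental.
Lab B against (Incremental, Moonshot): payoffs 9, 7 → best response Incremental.
Lab B against (Novel, Novel): payoffs 2, 8 → best response Novel.
Lab B against (Novel, Risky): payoffs 8, 7 → best response Incremental.
Lab B against (Novel, Moonshot): payoffs 4, 6 → best response Novel.
Lab C against (Incremental, Incremental): payoffs 1, 9, 0 → best response Risky.
Lab C against (Incremental, Novel): payoffs 8, 0, 4 → best response Novel.
Lab C against (Novel, Incremental): payoffs 9, 0, 6 → best response Novel.
Lab C against (Novel, Novel): payoffs 9, 3, 0 → best response Novel.
Mutual best responses: (Incremental, Incremental, Risky); (Incremental, Novel, Novel).

(Incremental, Incremental, Risky) and (Incremental, Novel, Novel)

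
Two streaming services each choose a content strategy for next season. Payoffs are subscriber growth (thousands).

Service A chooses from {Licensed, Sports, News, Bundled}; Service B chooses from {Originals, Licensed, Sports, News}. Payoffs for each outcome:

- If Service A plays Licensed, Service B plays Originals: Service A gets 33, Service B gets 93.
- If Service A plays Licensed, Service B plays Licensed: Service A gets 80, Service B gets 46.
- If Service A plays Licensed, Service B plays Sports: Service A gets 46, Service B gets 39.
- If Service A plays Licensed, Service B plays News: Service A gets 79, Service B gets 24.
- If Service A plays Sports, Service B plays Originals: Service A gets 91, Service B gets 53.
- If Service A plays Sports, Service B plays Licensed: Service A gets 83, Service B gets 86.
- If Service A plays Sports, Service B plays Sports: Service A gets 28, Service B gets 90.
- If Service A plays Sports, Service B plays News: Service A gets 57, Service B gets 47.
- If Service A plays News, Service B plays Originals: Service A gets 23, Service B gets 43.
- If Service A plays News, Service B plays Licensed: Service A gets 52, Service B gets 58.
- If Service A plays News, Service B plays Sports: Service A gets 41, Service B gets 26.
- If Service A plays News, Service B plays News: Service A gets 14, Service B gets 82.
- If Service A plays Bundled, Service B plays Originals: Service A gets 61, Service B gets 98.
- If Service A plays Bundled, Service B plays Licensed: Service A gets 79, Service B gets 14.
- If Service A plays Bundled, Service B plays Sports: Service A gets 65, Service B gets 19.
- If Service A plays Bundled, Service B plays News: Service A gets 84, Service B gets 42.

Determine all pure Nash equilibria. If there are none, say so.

For each strategy profile, look for a profitable unilateral deviation.
(Licensed, Originals): Service A can switch to Sports (33 → 91). Not NE.
(Licensed, Licensed): Service A can switch to Sports (80 → 83). Not NE.
(Licensed, Sports): Service A can switch to Bundled (46 → 65). Not NE.
(Licensed, News): Service A can switch to Bundled (79 → 84). Not NE.
(Sports, Originals): Service B can switch to Licensed (53 → 86). Not NE.
(Sports, Licensed): Service B can switch to Sports (86 → 90). Not NE.
(Sports, Sports): Service A can switch to Licensed (28 → 46). Not NE.
(Sports, News): Service A can switch to Licensed (57 → 79). Not NE.
(The remaining 8 profiles each have a profitable deviation by the same check.)

There is no pure-strategy Nash equilibrium.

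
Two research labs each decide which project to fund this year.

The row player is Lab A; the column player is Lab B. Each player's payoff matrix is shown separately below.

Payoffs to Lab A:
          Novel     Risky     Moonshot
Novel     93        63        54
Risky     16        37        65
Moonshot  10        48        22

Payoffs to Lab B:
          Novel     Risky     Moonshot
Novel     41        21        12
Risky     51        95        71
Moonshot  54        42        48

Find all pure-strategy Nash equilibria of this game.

The unique pure-strategy Nash equilibrium is (Novel, Novel).

(Novel, Novel): Lab A gets 93, best alternative 16; Lab B gets 41, best alternative 21. No profitable deviation — NE.
(Novel, Risky): Lab B can switch to Novel (21 → 41). Not NE.
(Novel, Moonshot): Lab A can switch to Risky (54 → 65). Not NE.
(Risky, Novel): Lab A can switch to Novel (16 → 93). Not NE.
(Risky, Risky): Lab A can switch to Novel (37 → 63). Not NE.
(Risky, Moonshot): Lab B can switch to Risky (71 → 95). Not NE.
(Moonshot, Novel): Lab A can switch to Novel (10 → 93). Not NE.
(Moonshot, Risky): Lab A can switch to Novel (48 → 63). Not NE.
(Moonshot, Moonshot): Lab A can switch to Novel (22 → 54). Not NE.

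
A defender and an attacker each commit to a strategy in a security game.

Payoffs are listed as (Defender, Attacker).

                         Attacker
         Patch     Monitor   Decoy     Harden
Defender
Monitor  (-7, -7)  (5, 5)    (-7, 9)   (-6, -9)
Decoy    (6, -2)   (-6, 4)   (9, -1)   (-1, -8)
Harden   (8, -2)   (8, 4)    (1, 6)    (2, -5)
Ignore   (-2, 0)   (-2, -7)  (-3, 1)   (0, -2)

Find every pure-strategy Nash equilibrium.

No pure-strategy Nash equilibrium.

For each player, find the best response to each opponent profile; mutual best responses are the pure NE.
Defender against Patch: payoffs -7, 6, 8, -2 → best response Harden.
Defender against Monitor: payoffs 5, -6, 8, -2 → best response Harden.
Defender against Decoy: payoffs -7, 9, 1, -3 → best response Decoy.
Defender against Harden: payoffs -6, -1, 2, 0 → best response Harden.
Attacker against Monitor: payoffs -7, 5, 9, -9 → best response Decoy.
Attacker against Decoy: payoffs -2, 4, -1, -8 → best response Monitor.
Attacker against Harden: payoffs -2, 4, 6, -5 → best response Decoy.
Attacker against Ignore: payoffs 0, -7, 1, -2 → best response Decoy.
No profile is a mutual best response for all players.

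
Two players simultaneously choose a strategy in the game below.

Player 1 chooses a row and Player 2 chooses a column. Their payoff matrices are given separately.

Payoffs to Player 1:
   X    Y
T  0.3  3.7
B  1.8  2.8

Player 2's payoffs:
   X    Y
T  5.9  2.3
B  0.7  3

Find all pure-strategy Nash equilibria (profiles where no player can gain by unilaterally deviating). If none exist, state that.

This game has no pure Nash equilibrium.

(T, X): Player 1 can switch to B (0.3 → 1.8). Not NE.
(T, Y): Player 2 can switch to X (2.3 → 5.9). Not NE.
(B, X): Player 2 can switch to Y (0.7 → 3). Not NE.
(B, Y): Player 1 can switch to T (2.8 → 3.7). Not NE.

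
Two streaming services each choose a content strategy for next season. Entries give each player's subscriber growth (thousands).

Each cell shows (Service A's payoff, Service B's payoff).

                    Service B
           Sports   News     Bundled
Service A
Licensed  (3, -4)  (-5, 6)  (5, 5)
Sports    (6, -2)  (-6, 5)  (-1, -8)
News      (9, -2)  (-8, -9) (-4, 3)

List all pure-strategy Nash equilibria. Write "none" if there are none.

(Licensed, Sports): Service A can switch to Sports (3 → 6). Not NE.
(Licensed, News): Service A gets -5, best alternative -6; Service B gets 6, best alternative 5. No profitable deviation — NE.
(Licensed, Bundled): Service B can switch to News (5 → 6). Not NE.
(Sports, Sports): Service A can switch to News (6 → 9). Not NE.
(Sports, News): Service A can switch to Licensed (-6 → -5). Not NE.
(Sports, Bundled): Service A can switch to Licensed (-1 → 5). Not NE.
(News, Sports): Service B can switch to Bundled (-2 → 3). Not NE.
(News, News): Service A can switch to Licensed (-8 → -5). Not NE.
(News, Bundled): Service A can switch to Licensed (-4 → 5). Not NE.

Pure NE: (Licensed, News)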